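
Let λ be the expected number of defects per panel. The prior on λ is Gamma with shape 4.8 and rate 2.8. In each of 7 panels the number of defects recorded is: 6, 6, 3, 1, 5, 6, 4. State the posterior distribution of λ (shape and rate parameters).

Total count ∑xᵢ = 31 over n = 7 panels.
Gamma is conjugate to the Poisson likelihood: posterior is Gamma(shape = 4.8+31 = 35.8, rate = 2.8+7 = 9.8).

Posterior: Gamma(shape=35.8, rate=9.8)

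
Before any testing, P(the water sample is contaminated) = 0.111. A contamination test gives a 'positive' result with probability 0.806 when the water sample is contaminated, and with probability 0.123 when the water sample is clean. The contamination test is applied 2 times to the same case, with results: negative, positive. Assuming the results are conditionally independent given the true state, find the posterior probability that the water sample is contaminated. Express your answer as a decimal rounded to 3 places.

Posterior P(H) ≈ 0.153

With H the event that the water sample is contaminated, the joint likelihood of the observed sequence is P(data|H) = 0.194·0.806 = 0.15636 and P(data|¬H) = 0.877·0.123 = 0.10787.
Bayes: P(H|data) = 0.111·0.15636 / (0.111·0.15636 + 0.889·0.10787) = 0.017356/0.11325 = 0.1533.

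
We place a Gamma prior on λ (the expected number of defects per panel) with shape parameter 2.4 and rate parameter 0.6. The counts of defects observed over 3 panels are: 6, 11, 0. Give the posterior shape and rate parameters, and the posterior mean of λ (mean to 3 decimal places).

Total count ∑xᵢ = 17 over n = 3 panels.
Gamma is conjugate to the Poisson likelihood: posterior is Gamma(shape = 2.4+17 = 19.4, rate = 0.6+3 = 3.6).
Posterior mean = shape/rate = 19.4/3.6 = 5.389.

Posterior: Gamma(shape=19.4, rate=3.6); mean ≈ 5.389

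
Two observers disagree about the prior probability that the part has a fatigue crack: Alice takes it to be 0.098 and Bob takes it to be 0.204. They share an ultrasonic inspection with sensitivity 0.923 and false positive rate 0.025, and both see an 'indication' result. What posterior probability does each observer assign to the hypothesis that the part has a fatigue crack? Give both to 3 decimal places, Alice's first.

P('+'|H) = 0.923, P('+'|¬H) = 0.025.
Alice: numerator 0.923·0.098 = 0.090454; evidence = 0.090454+0.025·0.902 = 0.11300; posterior = 0.800.
Bob: numerator 0.923·0.204 = 0.18829; evidence = 0.18829+0.025·0.796 = 0.20819; posterior = 0.904.

Alice: 0.800; Bob: 0.904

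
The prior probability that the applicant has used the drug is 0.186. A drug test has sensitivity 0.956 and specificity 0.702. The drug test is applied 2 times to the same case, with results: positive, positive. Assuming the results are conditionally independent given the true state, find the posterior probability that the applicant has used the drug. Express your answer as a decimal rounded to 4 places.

Posterior P(H) ≈ 0.7016

Let H be the event that the applicant has used the drug; start with P(H) = 0.186. P('positive'|H) = 0.956, P('positive'|¬H) = 0.298.
Update on result 1 ('positive'): P(H) ← 0.956·0.1860 / (0.956·0.1860 + 0.298·0.8140) = 0.17782/0.42039 = 0.4230.
Update on result 2 ('positive'): P(H) ← 0.956·0.4230 / (0.956·0.4230 + 0.298·0.5770) = 0.40437/0.57632 = 0.7016.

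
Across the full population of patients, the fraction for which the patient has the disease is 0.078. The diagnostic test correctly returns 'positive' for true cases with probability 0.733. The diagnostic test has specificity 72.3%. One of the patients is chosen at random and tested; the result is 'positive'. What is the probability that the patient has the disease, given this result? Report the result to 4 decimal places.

Let H be the event that the patient has the disease. P(H) = 0.078, so P(¬H) = 0.922. With E the 'positive' result, P(E|H) = 0.733 and P(E|¬H) = 0.277.
P(E) = 0.733·0.078 + 0.277·0.922 = 0.057174 + 0.25539 = 0.31257.
By Bayes' theorem, P(H|E) = 0.057174 / 0.31257 = 0.1829.

P(H | E) ≈ 0.1829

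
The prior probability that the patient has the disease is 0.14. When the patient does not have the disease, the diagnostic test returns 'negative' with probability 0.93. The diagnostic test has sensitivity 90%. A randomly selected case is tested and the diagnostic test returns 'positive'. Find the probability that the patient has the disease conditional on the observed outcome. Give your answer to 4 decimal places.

P(H | E) ≈ 0.6767

Let H be the event that the patient has the disease. P(H) = 0.14, so P(¬H) = 0.86. With E the 'positive' result, P(E|H) = 0.9 and P(E|¬H) = 0.07.
P(E) = 0.9·0.14 + 0.07·0.86 = 0.12600 + 0.060200 = 0.18620.
By Bayes' theorem, P(H|E) = 0.12600 / 0.18620 = 0.6767.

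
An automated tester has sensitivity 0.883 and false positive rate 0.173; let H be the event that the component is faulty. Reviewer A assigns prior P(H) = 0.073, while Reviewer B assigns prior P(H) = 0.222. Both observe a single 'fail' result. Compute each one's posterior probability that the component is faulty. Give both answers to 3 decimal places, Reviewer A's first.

Reviewer A: 0.287; Reviewer B: 0.593

P('+'|H) = 0.883, P('+'|¬H) = 0.173.
Reviewer A: numerator 0.883·0.073 = 0.064459; evidence = 0.064459+0.173·0.927 = 0.22483; posterior = 0.287.
Reviewer B: numerator 0.883·0.222 = 0.19603; evidence = 0.19603+0.173·0.778 = 0.33062; posterior = 0.593.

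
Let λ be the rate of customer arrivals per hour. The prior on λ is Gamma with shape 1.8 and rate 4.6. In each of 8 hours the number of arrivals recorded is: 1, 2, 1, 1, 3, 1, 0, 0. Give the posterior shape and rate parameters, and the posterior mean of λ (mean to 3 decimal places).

Posterior: Gamma(shape=10.8, rate=12.6); mean ≈ 0.857

Total count ∑xᵢ = 9 over n = 8 hours.
Gamma is conjugate to the Poisson likelihood: posterior is Gamma(shape = 1.8+9 = 10.8, rate = 4.6+8 = 12.6).
E[λ | data] = 10.8/12.6 = 0.857.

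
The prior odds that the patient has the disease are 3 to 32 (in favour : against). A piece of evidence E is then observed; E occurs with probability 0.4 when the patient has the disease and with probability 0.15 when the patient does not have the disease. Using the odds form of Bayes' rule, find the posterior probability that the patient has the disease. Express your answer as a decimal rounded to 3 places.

Prior odds = 3/32 = 0.093750. In log-odds, ln(0.093750) = -2.3671.
Add log likelihood ratio: ln(2.6667) = 0.98083.
Posterior log-odds = -1.3863, so posterior odds = exp(-1.3863) = 0.25000. Converting, P(H|E) = 0.25000/1.2500 = 0.200.

Posterior probability ≈ 0.200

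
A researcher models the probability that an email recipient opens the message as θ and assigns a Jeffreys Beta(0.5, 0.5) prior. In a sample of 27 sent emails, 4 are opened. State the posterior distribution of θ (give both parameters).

Observing 4 successes and 23 failures updates Beta(0.5, 0.5) by adding the success and failure counts to the two shape parameters: α = 0.5+4 = 4.5, β = 0.5+23 = 23.5.

Posterior: Beta(4.5, 23.5)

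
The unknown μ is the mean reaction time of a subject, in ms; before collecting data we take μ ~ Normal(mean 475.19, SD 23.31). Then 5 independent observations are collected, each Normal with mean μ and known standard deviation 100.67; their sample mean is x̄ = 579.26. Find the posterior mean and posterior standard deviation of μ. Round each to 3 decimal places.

With known σ, the Normal prior is conjugate. Weight on the data is w = (n/σ²)/(n/σ² + 1/τ₀²) = 0.00049337/(0.00049337+0.00184041) = 0.21140.
Posterior mean = w·x̄ + (1−w)·μ₀ = 0.21140·579.26 + 0.78860·475.19 = 497.191. Posterior variance = 1/(0.00049337+0.00184041) = 428.489, so SD = 20.700.

Posterior mean ≈ 497.191; posterior SD ≈ 20.700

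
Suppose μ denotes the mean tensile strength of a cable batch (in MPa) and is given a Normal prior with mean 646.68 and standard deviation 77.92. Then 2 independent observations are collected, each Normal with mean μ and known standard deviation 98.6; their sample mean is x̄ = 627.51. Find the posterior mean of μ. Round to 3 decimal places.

Posterior mean ≈ 636.034

Prior precision 1/τ₀² = 1/77.92² = 0.00016470; data precision n/σ² = 2/98.6² = 0.00020572.
Posterior precision = 0.00016470 + 0.00020572 = 0.00037042.
Posterior mean = (0.00016470·646.68 + 0.00020572·627.51) / 0.00037042 = 636.034.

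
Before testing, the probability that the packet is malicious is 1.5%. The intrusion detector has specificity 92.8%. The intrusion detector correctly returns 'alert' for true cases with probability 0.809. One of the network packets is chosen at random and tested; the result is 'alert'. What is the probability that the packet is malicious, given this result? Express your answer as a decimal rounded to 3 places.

Let H be the event that the packet is malicious. P(H) = 0.015, so P(¬H) = 0.985. With E the 'alert' result, P(E|H) = 0.809 and P(E|¬H) = 0.072.
P(E) = 0.809·0.015 + 0.072·0.985 = 0.012135 + 0.070920 = 0.083055.
By Bayes' theorem, P(H|E) = 0.012135 / 0.083055 = 0.146.

P(H | E) ≈ 0.146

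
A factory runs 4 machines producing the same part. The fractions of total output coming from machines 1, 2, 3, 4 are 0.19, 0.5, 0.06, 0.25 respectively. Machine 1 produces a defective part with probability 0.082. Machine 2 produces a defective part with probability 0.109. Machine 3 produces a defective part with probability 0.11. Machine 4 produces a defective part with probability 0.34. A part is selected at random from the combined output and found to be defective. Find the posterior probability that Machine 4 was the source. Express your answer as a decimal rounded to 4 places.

Posterior probability ≈ 0.5257

Tabulate prior·likelihood by source: [1] prior 0.19, lik 0.082, product 0.01558; [2] prior 0.5, lik 0.109, product 0.05450; [3] prior 0.06, lik 0.11, product 0.006600; [4] prior 0.25, lik 0.34, product 0.08500.
Normalizing constant = 0.16168; the posterior for Machine 4 is its product over the sum, 0.08500/0.16168 = 0.5257.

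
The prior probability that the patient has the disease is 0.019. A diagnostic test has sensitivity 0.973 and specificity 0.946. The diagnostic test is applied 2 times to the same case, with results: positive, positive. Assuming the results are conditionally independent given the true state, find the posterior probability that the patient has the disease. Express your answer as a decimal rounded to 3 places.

With H the event that the patient has the disease, the joint likelihood of the observed sequence is P(data|H) = 0.973·0.973 = 0.94673 and P(data|¬H) = 0.054·0.054 = 0.0029160.
Bayes: P(H|data) = 0.019·0.94673 / (0.019·0.94673 + 0.981·0.0029160) = 0.017988/0.020848 = 0.8628.

Posterior P(H) ≈ 0.863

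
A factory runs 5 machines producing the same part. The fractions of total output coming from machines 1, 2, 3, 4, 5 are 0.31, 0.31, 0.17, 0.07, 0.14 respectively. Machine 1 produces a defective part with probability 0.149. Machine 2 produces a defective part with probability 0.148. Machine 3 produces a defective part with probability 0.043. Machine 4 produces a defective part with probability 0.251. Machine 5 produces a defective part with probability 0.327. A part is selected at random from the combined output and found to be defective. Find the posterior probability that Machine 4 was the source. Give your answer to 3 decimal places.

Posterior probability ≈ 0.108

Tabulate prior·likelihood by source: [1] prior 0.31, lik 0.149, product 0.04619; [2] prior 0.31, lik 0.148, product 0.04588; [3] prior 0.17, lik 0.043, product 0.007310; [4] prior 0.07, lik 0.251, product 0.01757; [5] prior 0.14, lik 0.327, product 0.04578.
Normalizing constant = 0.16273; the posterior for Machine 4 is its product over the sum, 0.01757/0.16273 = 0.108.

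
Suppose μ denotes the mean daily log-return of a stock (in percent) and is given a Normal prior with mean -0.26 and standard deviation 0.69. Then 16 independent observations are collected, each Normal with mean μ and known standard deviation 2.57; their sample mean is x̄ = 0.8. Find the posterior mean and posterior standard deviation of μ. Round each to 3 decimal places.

Prior precision 1/τ₀² = 1/0.69² = 2.10040; data precision n/σ² = 16/2.57² = 2.42244.
Posterior precision = 2.10040 + 2.42244 = 4.52284, giving posterior SD = 1/√4.52284 = 0.470.
Posterior mean = (2.10040·-0.26 + 2.42244·0.8) / 4.52284 = 0.308.

Posterior mean ≈ 0.308; posterior SD ≈ 0.470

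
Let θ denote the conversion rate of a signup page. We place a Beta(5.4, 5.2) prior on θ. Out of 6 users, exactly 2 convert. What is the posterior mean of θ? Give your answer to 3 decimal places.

The binomial likelihood is conjugate to the Beta prior: with 2 successes and 4 failures, the posterior is Beta(5.4+2, 5.2+4) = Beta(7.4, 9.2).
Posterior mean = α/(α+β) = 7.4/16.6 = 0.446.

Posterior mean ≈ 0.446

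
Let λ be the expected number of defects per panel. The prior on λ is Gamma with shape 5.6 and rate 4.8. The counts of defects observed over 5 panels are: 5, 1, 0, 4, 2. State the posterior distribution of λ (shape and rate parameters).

Total count ∑xᵢ = 12 over n = 5 panels.
Gamma is conjugate to the Poisson likelihood: posterior is Gamma(shape = 5.6+12 = 17.6, rate = 4.8+5 = 9.8).

Posterior: Gamma(shape=17.6, rate=9.8)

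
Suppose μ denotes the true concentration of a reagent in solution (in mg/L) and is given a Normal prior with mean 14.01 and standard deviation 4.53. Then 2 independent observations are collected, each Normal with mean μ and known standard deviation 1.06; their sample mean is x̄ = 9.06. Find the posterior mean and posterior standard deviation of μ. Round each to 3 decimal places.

Posterior mean ≈ 9.192; posterior SD ≈ 0.739

With known σ, the Normal prior is conjugate. Weight on the data is w = (n/σ²)/(n/σ² + 1/τ₀²) = 1.77999/(1.77999+0.0487308) = 0.97335.
Posterior mean = w·x̄ + (1−w)·μ₀ = 0.97335·9.06 + 0.026647·14.01 = 9.192. Posterior variance = 1/(1.77999+0.0487308) = 0.546829, so SD = 0.739.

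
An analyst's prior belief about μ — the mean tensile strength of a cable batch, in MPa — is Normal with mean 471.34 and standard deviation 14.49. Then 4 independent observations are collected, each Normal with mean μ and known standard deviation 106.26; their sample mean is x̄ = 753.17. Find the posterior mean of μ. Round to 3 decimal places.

With known σ, the Normal prior is conjugate. Weight on the data is w = (n/σ²)/(n/σ² + 1/τ₀²) = 0.00035426/(0.00035426+0.00476281) = 0.069231.
Posterior mean = w·x̄ + (1−w)·μ₀ = 0.069231·753.17 + 0.93077·471.34 = 490.851.

Posterior mean ≈ 490.851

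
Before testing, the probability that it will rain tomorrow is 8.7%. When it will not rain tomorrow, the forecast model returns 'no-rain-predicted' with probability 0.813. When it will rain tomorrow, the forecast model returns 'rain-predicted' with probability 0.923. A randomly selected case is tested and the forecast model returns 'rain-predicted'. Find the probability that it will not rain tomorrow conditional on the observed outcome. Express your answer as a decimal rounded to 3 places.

Let H be the event that it will rain tomorrow. P(H) = 0.087, so P(¬H) = 0.913. With E the 'rain-predicted' result, P(E|H) = 0.923 and P(E|¬H) = 0.187.
P(E) = 0.923·0.087 + 0.187·0.913 = 0.080301 + 0.17073 = 0.25103.
By Bayes' theorem, P(H|E) = 0.080301 / 0.25103 = 0.320. Hence P(¬H|E) = 1 − 0.320 = 0.680.

P(¬H | E) ≈ 0.680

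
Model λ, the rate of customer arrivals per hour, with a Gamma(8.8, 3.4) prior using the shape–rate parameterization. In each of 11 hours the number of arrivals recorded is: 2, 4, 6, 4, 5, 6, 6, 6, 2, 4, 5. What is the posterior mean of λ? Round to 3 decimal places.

Posterior mean ≈ 4.083

The Poisson likelihood adds the total count to the shape and the number of exposure periods to the rate. Here ∑xᵢ = 50 and n = 11, so shape 8.8→58.8 and rate 3.4→14.4.
Posterior mean = shape/rate = 58.8/14.4 = 4.083.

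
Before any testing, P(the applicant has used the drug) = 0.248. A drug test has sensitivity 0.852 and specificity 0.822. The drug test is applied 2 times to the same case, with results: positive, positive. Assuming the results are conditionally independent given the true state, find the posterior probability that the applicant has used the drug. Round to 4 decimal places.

Let H be the event that the applicant has used the drug; start with P(H) = 0.248. P('positive'|H) = 0.852, P('positive'|¬H) = 0.178.
Update on result 1 ('positive'): P(H) ← 0.852·0.2480 / (0.852·0.2480 + 0.178·0.7520) = 0.21130/0.34515 = 0.6122.
Update on result 2 ('positive'): P(H) ← 0.852·0.6122 / (0.852·0.6122 + 0.178·0.3878) = 0.52158/0.59061 = 0.8831.

Posterior P(H) ≈ 0.8831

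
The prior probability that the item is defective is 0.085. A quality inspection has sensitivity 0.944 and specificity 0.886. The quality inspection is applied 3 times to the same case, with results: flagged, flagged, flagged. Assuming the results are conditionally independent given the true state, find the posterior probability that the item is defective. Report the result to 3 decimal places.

Posterior P(H) ≈ 0.981

Let H be the event that the item is defective; start with P(H) = 0.085. P('flagged'|H) = 0.944, P('flagged'|¬H) = 0.114.
Update on result 1 ('flagged'): P(H) ← 0.944·0.0850 / (0.944·0.0850 + 0.114·0.9150) = 0.080240/0.18455 = 0.4348.
Update on result 2 ('flagged'): P(H) ← 0.944·0.4348 / (0.944·0.4348 + 0.114·0.5652) = 0.41044/0.47487 = 0.8643.
Update on result 3 ('flagged'): P(H) ← 0.944·0.8643 / (0.944·0.8643 + 0.114·0.1357) = 0.81591/0.83138 = 0.9814.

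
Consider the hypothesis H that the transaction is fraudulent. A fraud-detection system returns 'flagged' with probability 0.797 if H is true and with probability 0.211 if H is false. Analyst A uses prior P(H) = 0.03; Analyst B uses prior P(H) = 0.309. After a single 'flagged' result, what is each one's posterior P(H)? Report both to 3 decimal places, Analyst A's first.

Analyst A: 0.105; Analyst B: 0.628

P('+'|H) = 0.797, P('+'|¬H) = 0.211.
Analyst A: numerator 0.797·0.03 = 0.023910; evidence = 0.023910+0.211·0.97 = 0.22858; posterior = 0.105.
Analyst B: numerator 0.797·0.309 = 0.24627; evidence = 0.24627+0.211·0.691 = 0.39207; posterior = 0.628.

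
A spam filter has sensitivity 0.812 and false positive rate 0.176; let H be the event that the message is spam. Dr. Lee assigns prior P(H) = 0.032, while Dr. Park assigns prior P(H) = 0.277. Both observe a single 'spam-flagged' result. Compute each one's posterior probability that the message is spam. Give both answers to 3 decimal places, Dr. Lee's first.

The likelihood ratio for a 'spam-flagged' result is 0.812/0.176 = 4.6136.
Dr. Lee: prior odds 0.032/0.968 = 0.033058; posterior odds 0.15252; posterior probability 0.132.
Dr. Park: prior odds 0.277/0.723 = 0.38313; posterior odds 1.7676; posterior probability 0.639.

Dr. Lee: 0.132; Dr. Park: 0.639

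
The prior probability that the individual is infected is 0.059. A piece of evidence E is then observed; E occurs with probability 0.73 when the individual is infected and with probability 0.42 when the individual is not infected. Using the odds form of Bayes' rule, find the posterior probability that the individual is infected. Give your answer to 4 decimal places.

Prior odds = 0.059/(1−0.059) = 0.062699. In log-odds, ln(0.062699) = -2.7694.
Add log likelihood ratio: ln(1.7381) = 0.55279.
Posterior log-odds = -2.2166, so posterior odds = exp(-2.2166) = 0.10898. Converting, P(H|E) = 0.10898/1.1090 = 0.0983.

Posterior probability ≈ 0.0983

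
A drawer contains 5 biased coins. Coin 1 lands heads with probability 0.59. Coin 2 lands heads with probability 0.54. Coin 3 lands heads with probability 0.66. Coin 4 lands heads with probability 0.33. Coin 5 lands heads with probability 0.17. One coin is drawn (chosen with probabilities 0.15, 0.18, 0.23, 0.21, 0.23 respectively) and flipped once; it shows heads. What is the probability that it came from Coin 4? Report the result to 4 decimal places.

Posterior probability ≈ 0.1554

Tabulate prior·likelihood by source: [1] prior 0.15, lik 0.59, product 0.08850; [2] prior 0.18, lik 0.54, product 0.09720; [3] prior 0.23, lik 0.66, product 0.1518; [4] prior 0.21, lik 0.33, product 0.06930; [5] prior 0.23, lik 0.17, product 0.03910.
Normalizing constant = 0.44590; the posterior for Coin 4 is its product over the sum, 0.06930/0.44590 = 0.1554.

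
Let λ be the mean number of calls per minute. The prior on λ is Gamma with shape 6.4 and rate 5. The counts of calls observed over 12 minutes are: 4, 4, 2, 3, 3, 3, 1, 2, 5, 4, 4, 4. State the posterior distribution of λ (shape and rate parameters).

Posterior: Gamma(shape=45.4, rate=17)

Total count ∑xᵢ = 39 over n = 12 minutes.
Gamma is conjugate to the Poisson likelihood: posterior is Gamma(shape = 6.4+39 = 45.4, rate = 5+12 = 17).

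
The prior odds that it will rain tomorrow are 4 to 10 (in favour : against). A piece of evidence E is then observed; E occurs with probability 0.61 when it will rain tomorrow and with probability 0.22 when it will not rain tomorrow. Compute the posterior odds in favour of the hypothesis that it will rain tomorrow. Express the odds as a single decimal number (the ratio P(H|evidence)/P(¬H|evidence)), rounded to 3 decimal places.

Prior odds = 4/10 = 0.40000. In log-odds, ln(0.40000) = -0.91629.
Add log likelihood ratio: ln(2.7727) = 1.0198.
Posterior log-odds = 0.10354, so posterior odds = exp(0.10354) = 1.1091.

Posterior odds ≈ 1.109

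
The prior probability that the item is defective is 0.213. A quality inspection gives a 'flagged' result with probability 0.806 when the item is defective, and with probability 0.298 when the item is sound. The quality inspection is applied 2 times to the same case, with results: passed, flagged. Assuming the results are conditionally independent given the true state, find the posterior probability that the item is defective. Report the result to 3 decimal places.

With H the event that the item is defective, the joint likelihood of the observed sequence is P(data|H) = 0.194·0.806 = 0.15636 and P(data|¬H) = 0.702·0.298 = 0.20920.
Bayes: P(H|data) = 0.213·0.15636 / (0.213·0.15636 + 0.787·0.20920) = 0.033306/0.19794 = 0.1683.

Posterior P(H) ≈ 0.168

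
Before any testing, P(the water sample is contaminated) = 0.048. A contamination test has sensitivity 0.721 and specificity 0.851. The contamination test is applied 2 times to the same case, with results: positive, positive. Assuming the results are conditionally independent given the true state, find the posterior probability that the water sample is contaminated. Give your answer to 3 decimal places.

Let H be the event that the water sample is contaminated; start with P(H) = 0.048. P('positive'|H) = 0.721, P('positive'|¬H) = 0.149.
Update on result 1 ('positive'): P(H) ← 0.721·0.0480 / (0.721·0.0480 + 0.149·0.9520) = 0.034608/0.17646 = 0.1961.
Update on result 2 ('positive'): P(H) ← 0.721·0.1961 / (0.721·0.1961 + 0.149·0.8039) = 0.14141/0.26119 = 0.5414.

Posterior P(H) ≈ 0.541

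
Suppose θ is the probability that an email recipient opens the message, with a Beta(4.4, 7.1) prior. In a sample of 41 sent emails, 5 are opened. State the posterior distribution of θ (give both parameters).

Posterior: Beta(9.4, 43.1)

Observing 5 successes and 36 failures updates Beta(4.4, 7.1) by adding the success and failure counts to the two shape parameters: α = 4.4+5 = 9.4, β = 7.1+36 = 43.1.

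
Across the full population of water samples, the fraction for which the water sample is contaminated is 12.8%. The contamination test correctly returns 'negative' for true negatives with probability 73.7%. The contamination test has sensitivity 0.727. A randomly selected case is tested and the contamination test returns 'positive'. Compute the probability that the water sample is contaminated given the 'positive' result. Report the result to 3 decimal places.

P(H | E) ≈ 0.289

Write H for 'the water sample is contaminated'. Prior odds H:¬H = 0.128/0.872 = 0.14679. For the 'positive' outcome, the likelihood ratio is 0.727/0.263 = 2.7643.
Posterior odds = 0.14679 × 2.7643 = 0.40576, so P(H|E) = 0.40576/(1+0.40576) = 0.289.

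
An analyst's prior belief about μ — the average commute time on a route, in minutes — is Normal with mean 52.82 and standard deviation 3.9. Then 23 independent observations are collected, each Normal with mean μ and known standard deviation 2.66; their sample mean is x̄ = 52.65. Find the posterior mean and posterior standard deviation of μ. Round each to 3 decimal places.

Posterior mean ≈ 52.653; posterior SD ≈ 0.549

With known σ, the Normal prior is conjugate. Weight on the data is w = (n/σ²)/(n/σ² + 1/τ₀²) = 3.25061/(3.25061+0.0657462) = 0.98018.
Posterior mean = w·x̄ + (1−w)·μ₀ = 0.98018·52.65 + 0.019825·52.82 = 52.653. Posterior variance = 1/(3.25061+0.0657462) = 0.301536, so SD = 0.549.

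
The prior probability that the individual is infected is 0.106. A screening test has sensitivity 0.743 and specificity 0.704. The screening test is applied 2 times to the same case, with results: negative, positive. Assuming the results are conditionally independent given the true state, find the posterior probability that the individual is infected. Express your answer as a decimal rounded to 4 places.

Posterior P(H) ≈ 0.0980

With H the event that the individual is infected, the joint likelihood of the observed sequence is P(data|H) = 0.257·0.743 = 0.19095 and P(data|¬H) = 0.704·0.296 = 0.20838.
Bayes: P(H|data) = 0.106·0.19095 / (0.106·0.19095 + 0.894·0.20838) = 0.020241/0.20654 = 0.0980.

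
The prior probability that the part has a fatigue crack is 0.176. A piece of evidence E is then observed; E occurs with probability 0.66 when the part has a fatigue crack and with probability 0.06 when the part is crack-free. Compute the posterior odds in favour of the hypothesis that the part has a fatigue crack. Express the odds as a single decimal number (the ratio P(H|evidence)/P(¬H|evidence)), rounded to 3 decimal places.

Prior odds = 0.176/(1−0.176) = 0.21359.
Likelihood ratio for E = 0.66/0.06 = 11.000.
Posterior odds = prior odds × LR = 2.3495.

Posterior odds ≈ 2.350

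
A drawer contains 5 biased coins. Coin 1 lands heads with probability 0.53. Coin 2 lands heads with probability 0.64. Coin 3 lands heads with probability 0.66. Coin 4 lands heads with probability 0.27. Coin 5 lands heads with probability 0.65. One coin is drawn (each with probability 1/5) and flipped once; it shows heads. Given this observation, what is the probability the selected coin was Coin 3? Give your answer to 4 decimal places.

P(heads|C1) = 0.53; P(heads|C2) = 0.64; P(heads|C3) = 0.66; P(heads|C4) = 0.27; P(heads|C5) = 0.65.
Prior × likelihood for each source: 0.2·0.53=0.1060, 0.2·0.64=0.1280, 0.2·0.66=0.1320, 0.2·0.27=0.05400, 0.2·0.65=0.1300. Summing gives P(heads) = 0.55000.
P(Coin 3 | heads) = 0.1320 / 0.55000 = 0.2400.

Posterior probability ≈ 0.2400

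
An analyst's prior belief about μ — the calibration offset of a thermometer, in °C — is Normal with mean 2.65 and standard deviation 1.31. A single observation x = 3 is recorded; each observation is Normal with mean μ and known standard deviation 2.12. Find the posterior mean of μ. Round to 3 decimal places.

Posterior mean ≈ 2.747

With known σ, the Normal prior is conjugate. Weight on the data is w = (n/σ²)/(n/σ² + 1/τ₀²) = 0.222499/(0.222499+0.582717) = 0.27632.
Posterior mean = w·x̄ + (1−w)·μ₀ = 0.27632·3 + 0.72368·2.65 = 2.747.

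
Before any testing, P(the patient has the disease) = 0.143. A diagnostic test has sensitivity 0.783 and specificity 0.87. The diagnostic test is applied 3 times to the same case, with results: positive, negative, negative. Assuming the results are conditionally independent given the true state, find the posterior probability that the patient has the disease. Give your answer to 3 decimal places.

Let H be the event that the patient has the disease; start with P(H) = 0.143. P('positive'|H) = 0.783, P('positive'|¬H) = 0.13.
Update on result 1 ('positive'): P(H) ← 0.783·0.1430 / (0.783·0.1430 + 0.13·0.8570) = 0.11197/0.22338 = 0.5013.
Update on result 2 ('negative'): P(H) ← 0.217·0.5013 / (0.217·0.5013 + 0.87·0.4987) = 0.10877/0.54268 = 0.2004.
Update on result 3 ('negative'): P(H) ← 0.217·0.2004 / (0.217·0.2004 + 0.87·0.7996) = 0.043494/0.73912 = 0.0588.

Posterior P(H) ≈ 0.059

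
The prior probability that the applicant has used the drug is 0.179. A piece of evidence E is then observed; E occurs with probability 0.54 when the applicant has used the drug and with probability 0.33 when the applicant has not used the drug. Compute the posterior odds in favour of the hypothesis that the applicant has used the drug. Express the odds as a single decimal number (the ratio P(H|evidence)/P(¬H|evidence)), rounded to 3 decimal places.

Posterior odds ≈ 0.357

Prior odds = 0.179/(1−0.179) = 0.21803.
Likelihood ratio for E = 0.54/0.33 = 1.6364.
Posterior odds = prior odds × LR = 0.35677.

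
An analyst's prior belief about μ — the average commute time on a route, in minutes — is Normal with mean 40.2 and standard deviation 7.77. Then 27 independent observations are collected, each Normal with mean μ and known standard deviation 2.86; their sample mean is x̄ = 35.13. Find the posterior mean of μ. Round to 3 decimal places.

With known σ, the Normal prior is conjugate. Weight on the data is w = (n/σ²)/(n/σ² + 1/τ₀²) = 3.30089/(3.30089+0.0165637) = 0.99501.
Posterior mean = w·x̄ + (1−w)·μ₀ = 0.99501·35.13 + 0.0049929·40.2 = 35.155.

Posterior mean ≈ 35.155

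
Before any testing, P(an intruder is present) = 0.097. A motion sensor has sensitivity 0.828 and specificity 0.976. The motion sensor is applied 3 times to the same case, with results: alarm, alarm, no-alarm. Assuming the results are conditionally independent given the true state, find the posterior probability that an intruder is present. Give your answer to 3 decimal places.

Posterior P(H) ≈ 0.958

Let H be the event that an intruder is present; start with P(H) = 0.097. P('alarm'|H) = 0.828, P('alarm'|¬H) = 0.024.
Update on result 1 ('alarm'): P(H) ← 0.828·0.0970 / (0.828·0.0970 + 0.024·0.9030) = 0.080316/0.10199 = 0.7875.
Update on result 2 ('alarm'): P(H) ← 0.828·0.7875 / (0.828·0.7875 + 0.024·0.2125) = 0.65205/0.65715 = 0.9922.
Update on result 3 ('no-alarm'): P(H) ← 0.172·0.9922 / (0.172·0.9922 + 0.976·0.0078) = 0.17067/0.17824 = 0.9575.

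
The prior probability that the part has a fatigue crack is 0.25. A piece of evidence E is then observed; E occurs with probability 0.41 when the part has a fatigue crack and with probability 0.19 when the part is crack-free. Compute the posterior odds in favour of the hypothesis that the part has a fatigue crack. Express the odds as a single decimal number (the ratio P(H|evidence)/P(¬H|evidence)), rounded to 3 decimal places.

Prior odds = 0.25/(1−0.25) = 0.33333.
Likelihood ratio for E = 0.41/0.19 = 2.1579.
Posterior odds = prior odds × LR = 0.71930.

Posterior odds ≈ 0.719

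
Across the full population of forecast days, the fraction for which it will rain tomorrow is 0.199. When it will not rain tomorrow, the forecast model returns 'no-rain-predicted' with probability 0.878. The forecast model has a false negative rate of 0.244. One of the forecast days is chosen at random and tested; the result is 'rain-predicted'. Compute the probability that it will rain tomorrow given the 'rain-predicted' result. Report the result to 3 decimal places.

P(H | E) ≈ 0.606

Write H for 'it will rain tomorrow'. Prior odds H:¬H = 0.199/0.801 = 0.24844. For the 'rain-predicted' outcome, the likelihood ratio is 0.756/0.122 = 6.1967.
Posterior odds = 0.24844 × 6.1967 = 1.5395, so P(H|E) = 1.5395/(1+1.5395) = 0.606.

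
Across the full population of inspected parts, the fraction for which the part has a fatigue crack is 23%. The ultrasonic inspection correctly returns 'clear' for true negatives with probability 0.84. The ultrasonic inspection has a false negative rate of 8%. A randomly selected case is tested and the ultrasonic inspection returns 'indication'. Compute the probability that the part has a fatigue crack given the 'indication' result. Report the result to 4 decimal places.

Let H be the event that the part has a fatigue crack. P(H) = 0.23, so P(¬H) = 0.77. With E the 'indication' result, P(E|H) = 0.92 and P(E|¬H) = 0.16.
P(E) = 0.92·0.23 + 0.16·0.77 = 0.21160 + 0.12320 = 0.33480.
By Bayes' theorem, P(H|E) = 0.21160 / 0.33480 = 0.6320.

P(H | E) ≈ 0.6320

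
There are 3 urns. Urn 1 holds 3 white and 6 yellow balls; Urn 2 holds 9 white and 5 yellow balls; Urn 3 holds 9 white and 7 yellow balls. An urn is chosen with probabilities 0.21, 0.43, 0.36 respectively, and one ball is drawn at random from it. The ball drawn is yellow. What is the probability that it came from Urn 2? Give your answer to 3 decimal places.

Posterior probability ≈ 0.340

Tabulate prior·likelihood by source: [1] prior 0.21, lik 0.6667, product 0.1400; [2] prior 0.43, lik 0.3571, product 0.1536; [3] prior 0.36, lik 0.4375, product 0.1575.
Normalizing constant = 0.45107; the posterior for Urn 2 is its product over the sum, 0.1536/0.45107 = 0.340.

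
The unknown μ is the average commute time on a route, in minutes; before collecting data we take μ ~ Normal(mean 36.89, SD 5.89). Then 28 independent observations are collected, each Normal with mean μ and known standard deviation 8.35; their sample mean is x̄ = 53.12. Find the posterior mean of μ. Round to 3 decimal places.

Prior precision 1/τ₀² = 1/5.89² = 0.0288250; data precision n/σ² = 28/8.35² = 0.401592.
Posterior precision = 0.0288250 + 0.401592 = 0.430417.
Posterior mean = (0.0288250·36.89 + 0.401592·53.12) / 0.430417 = 52.033.

Posterior mean ≈ 52.033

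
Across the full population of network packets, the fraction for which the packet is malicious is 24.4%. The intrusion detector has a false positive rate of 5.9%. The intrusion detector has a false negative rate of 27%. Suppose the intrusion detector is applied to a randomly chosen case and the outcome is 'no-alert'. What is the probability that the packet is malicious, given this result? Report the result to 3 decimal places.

Let H be the event that the packet is malicious. P(H) = 0.244, so P(¬H) = 0.756. With E the 'no-alert' result, P(E|H) = 0.27 and P(E|¬H) = 0.941.
P(E) = 0.27·0.244 + 0.941·0.756 = 0.065880 + 0.71140 = 0.77728.
By Bayes' theorem, P(H|E) = 0.065880 / 0.77728 = 0.085.

P(H | E) ≈ 0.085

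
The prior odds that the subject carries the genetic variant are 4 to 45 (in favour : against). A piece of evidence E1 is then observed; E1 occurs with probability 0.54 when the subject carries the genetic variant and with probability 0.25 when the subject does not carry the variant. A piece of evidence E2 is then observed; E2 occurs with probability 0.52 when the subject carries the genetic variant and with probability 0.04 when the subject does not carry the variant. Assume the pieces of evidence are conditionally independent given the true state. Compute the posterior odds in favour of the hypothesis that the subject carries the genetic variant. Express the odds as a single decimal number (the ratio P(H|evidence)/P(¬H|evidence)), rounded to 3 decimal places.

Posterior odds ≈ 2.496

Prior odds = 4/45 = 0.088889.
Likelihood ratio for E1 = 0.54/0.25 = 2.1600.
Likelihood ratio for E2 = 0.52/0.04 = 13.000.
Posterior odds = prior odds × LR₁ × LR₂ = 2.4960.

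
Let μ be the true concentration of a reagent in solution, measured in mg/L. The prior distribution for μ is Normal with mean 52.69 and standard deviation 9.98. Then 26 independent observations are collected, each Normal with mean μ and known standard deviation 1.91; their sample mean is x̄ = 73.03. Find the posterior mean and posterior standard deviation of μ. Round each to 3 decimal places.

Posterior mean ≈ 73.001; posterior SD ≈ 0.374

With known σ, the Normal prior is conjugate. Weight on the data is w = (n/σ²)/(n/σ² + 1/τ₀²) = 7.12700/(7.12700+0.0100401) = 0.99859.
Posterior mean = w·x̄ + (1−w)·μ₀ = 0.99859·73.03 + 0.0014068·52.69 = 73.001. Posterior variance = 1/(7.12700+0.0100401) = 0.140114, so SD = 0.374.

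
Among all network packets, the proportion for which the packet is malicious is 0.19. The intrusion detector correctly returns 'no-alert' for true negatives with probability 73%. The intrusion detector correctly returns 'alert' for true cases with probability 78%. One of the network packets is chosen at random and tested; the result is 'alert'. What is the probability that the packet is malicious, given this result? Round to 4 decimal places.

Let H be the event that the packet is malicious. P(H) = 0.19, so P(¬H) = 0.81. With E the 'alert' result, P(E|H) = 0.78 and P(E|¬H) = 0.27.
P(E) = 0.78·0.19 + 0.27·0.81 = 0.14820 + 0.21870 = 0.36690.
By Bayes' theorem, P(H|E) = 0.14820 / 0.36690 = 0.4039.

P(H | E) ≈ 0.4039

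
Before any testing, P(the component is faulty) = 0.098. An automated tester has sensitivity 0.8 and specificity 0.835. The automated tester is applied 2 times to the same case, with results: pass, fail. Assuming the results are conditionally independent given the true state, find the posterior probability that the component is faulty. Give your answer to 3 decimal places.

Let H be the event that the component is faulty; start with P(H) = 0.098. P('fail'|H) = 0.8, P('fail'|¬H) = 0.165.
Update on result 1 ('pass'): P(H) ← 0.2·0.0980 / (0.2·0.0980 + 0.835·0.9020) = 0.019600/0.77277 = 0.0254.
Update on result 2 ('fail'): P(H) ← 0.8·0.0254 / (0.8·0.0254 + 0.165·0.9746) = 0.020291/0.18111 = 0.1120.

Posterior P(H) ≈ 0.112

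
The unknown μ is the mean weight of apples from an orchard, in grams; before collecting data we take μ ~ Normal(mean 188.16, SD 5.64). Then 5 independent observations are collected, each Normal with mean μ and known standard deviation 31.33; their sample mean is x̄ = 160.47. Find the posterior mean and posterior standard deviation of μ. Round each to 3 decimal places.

Posterior mean ≈ 184.299; posterior SD ≈ 5.232

Prior precision 1/τ₀² = 1/5.64² = 0.0314371; data precision n/σ² = 5/31.33² = 0.00509389.
Posterior precision = 0.0314371 + 0.00509389 = 0.0365309, giving posterior SD = 1/√0.0365309 = 5.232.
Posterior mean = (0.0314371·188.16 + 0.00509389·160.47) / 0.0365309 = 184.299.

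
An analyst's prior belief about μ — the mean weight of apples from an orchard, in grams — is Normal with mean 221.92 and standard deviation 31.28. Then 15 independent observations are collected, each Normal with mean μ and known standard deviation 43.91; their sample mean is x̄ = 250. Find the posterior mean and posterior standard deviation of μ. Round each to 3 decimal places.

Prior precision 1/τ₀² = 1/31.28² = 0.00102204; data precision n/σ² = 15/43.91² = 0.00777973.
Posterior precision = 0.00102204 + 0.00777973 = 0.00880176, giving posterior SD = 1/√0.00880176 = 10.659.
Posterior mean = (0.00102204·221.92 + 0.00777973·250) / 0.00880176 = 246.739.

Posterior mean ≈ 246.739; posterior SD ≈ 10.659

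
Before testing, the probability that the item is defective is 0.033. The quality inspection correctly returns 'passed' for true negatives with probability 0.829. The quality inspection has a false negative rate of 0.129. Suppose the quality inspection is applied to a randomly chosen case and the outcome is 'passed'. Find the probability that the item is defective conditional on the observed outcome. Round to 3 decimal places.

P(H | E) ≈ 0.005

Let H be the event that the item is defective. P(H) = 0.033, so P(¬H) = 0.967. With E the 'passed' result, P(E|H) = 0.129 and P(E|¬H) = 0.829.
P(E) = 0.129·0.033 + 0.829·0.967 = 0.0042570 + 0.80164 = 0.80590.
By Bayes' theorem, P(H|E) = 0.0042570 / 0.80590 = 0.005.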